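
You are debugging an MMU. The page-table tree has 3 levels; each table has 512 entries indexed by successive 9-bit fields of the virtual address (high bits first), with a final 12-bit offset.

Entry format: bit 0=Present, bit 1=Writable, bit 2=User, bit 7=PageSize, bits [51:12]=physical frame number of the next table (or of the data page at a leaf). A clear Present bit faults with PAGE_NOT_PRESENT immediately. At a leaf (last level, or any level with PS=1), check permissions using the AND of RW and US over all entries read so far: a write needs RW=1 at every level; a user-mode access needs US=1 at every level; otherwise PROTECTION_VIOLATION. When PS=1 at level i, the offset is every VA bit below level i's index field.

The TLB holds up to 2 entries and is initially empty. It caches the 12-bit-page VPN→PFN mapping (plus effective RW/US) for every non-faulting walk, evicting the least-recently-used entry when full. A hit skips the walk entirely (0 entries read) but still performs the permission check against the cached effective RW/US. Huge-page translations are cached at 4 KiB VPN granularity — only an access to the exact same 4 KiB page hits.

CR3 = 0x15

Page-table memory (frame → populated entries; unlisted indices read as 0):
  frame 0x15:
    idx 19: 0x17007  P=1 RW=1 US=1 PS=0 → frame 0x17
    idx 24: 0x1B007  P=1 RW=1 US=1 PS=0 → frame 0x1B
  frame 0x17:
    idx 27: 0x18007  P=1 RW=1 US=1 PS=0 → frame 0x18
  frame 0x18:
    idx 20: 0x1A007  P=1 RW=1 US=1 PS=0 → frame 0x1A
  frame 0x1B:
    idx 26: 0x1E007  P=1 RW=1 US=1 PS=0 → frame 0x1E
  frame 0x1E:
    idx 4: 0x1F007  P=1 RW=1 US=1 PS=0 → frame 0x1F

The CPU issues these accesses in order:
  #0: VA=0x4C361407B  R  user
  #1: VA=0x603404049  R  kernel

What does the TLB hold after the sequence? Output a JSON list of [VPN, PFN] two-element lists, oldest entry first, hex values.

Walk each access:
#0 VA=0x4C361407B (r,user):
  [0] read 0x15 idx=19: raw=0x17007 flags P=1 W=1 U=1 S=0
  [1] read 0x17 idx=27: raw=0x18007 flags P=1 W=1 U=1 S=0
  [2] read 0x18 idx=20: raw=0x1A007 flags P=1 W=1 U=1 S=0
  ⇒ phys 0x1A07B  [3 reads]
#1 VA=0x603404049 (r,kernel):
  [0] read 0x15 idx=24: raw=0x1B007 flags P=1 W=1 U=1 S=0
  [1] read 0x1B idx=26: raw=0x1E007 flags P=1 W=1 U=1 S=0
  [2] read 0x1E idx=4: raw=0x1F007 flags P=1 W=1 U=1 S=0
  ⇒ phys 0x1F049  [3 reads]

TLB: [["0x4C3614", "0x1A"], ["0x603404", "0x1F"]]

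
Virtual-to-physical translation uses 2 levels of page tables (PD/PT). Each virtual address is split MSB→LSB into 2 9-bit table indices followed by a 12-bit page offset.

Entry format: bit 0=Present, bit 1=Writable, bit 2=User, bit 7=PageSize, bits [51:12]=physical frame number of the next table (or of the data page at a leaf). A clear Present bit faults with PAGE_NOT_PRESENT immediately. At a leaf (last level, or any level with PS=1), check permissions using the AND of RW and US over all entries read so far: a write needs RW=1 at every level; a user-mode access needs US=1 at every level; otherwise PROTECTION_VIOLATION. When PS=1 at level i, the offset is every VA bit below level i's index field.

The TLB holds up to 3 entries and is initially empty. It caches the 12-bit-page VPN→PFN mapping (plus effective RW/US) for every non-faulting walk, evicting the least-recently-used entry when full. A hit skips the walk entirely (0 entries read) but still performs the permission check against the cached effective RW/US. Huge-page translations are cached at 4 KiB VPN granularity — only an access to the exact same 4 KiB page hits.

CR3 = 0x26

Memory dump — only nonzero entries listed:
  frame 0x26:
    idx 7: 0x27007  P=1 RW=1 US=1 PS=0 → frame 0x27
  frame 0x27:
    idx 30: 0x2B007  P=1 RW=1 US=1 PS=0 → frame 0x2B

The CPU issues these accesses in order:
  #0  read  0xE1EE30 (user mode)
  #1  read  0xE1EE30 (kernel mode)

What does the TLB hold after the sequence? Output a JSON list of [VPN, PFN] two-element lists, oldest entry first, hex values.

Trace:
#0 VA=0xE1EE30 (r,user):
  [0] read 0x26 idx=7: raw=0x27007 flags P=1 W=1 U=1 S=0
  [1] read 0x27 idx=30: raw=0x2B007 flags P=1 W=1 U=1 S=0
  → PA=0x2BE30  (2 entries read)
#1 VA=0xE1EE30 (r,kernel):
  TLB hit vpn=0xE1E → PA=0x2BE30

TLB: [["0xE1E", "0x2B"]]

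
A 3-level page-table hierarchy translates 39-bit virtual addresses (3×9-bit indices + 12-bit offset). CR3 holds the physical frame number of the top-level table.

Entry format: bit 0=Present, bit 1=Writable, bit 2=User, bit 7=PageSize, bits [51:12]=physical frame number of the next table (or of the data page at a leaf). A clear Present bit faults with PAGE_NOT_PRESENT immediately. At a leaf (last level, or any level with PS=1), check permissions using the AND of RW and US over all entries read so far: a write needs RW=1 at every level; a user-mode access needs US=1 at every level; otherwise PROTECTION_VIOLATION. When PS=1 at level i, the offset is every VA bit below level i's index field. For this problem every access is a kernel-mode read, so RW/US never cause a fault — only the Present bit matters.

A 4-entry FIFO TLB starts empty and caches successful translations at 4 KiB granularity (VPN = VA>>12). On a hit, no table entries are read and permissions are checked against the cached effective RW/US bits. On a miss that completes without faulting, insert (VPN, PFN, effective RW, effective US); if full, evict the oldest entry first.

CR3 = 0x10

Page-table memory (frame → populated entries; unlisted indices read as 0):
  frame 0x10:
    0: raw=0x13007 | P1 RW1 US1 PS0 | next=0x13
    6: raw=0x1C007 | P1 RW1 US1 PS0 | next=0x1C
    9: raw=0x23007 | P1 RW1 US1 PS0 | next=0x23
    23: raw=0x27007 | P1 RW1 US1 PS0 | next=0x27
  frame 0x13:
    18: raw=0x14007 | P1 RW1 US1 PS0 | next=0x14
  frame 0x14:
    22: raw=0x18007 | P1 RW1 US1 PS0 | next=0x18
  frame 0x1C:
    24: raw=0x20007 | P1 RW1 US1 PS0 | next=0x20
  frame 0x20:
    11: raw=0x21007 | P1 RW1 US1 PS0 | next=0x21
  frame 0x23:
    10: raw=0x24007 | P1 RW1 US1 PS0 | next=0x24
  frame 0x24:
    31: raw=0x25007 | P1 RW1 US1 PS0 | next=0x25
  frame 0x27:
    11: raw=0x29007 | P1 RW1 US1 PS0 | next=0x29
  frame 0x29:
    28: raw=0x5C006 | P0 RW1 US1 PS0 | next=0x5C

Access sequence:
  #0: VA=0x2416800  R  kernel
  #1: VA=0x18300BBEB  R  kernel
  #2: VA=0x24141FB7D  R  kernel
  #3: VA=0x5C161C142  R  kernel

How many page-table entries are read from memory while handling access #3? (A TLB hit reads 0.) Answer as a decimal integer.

Walk each access:
#0 VA=0x2416800 (r,kernel):
  lvl0: tbl 0x10, slot 0 ⇒ 0x13007 (P1/RW1/US1/PS0)
  lvl1: tbl 0x13, slot 18 ⇒ 0x14007 (P1/RW1/US1/PS0)
  lvl2: tbl 0x14, slot 22 ⇒ 0x18007 (P1/RW1/US1/PS0)
  → PA=0x18800  (3 entries read)
#1 VA=0x18300BBEB (r,kernel):
  lvl0: tbl 0x10, slot 6 ⇒ 0x1C007 (P1/RW1/US1/PS0)
  lvl1: tbl 0x1C, slot 24 ⇒ 0x20007 (P1/RW1/US1/PS0)
  lvl2: tbl 0x20, slot 11 ⇒ 0x21007 (P1/RW1/US1/PS0)
  → PA=0x21BEB  (3 entries read)
#2 VA=0x24141FB7D (r,kernel):
  lvl0: tbl 0x10, slot 9 ⇒ 0x23007 (P1/RW1/US1/PS0)
  lvl1: tbl 0x23, slot 10 ⇒ 0x24007 (P1/RW1/US1/PS0)
  lvl2: tbl 0x24, slot 31 ⇒ 0x25007 (P1/RW1/US1/PS0)
  → PA=0x25B7D  (3 entries read)
#3 VA=0x5C161C142 (r,kernel):
  lvl0: tbl 0x10, slot 23 ⇒ 0x27007 (P1/RW1/US1/PS0)
  lvl1: tbl 0x27, slot 11 ⇒ 0x29007 (P1/RW1/US1/PS0)
  lvl2: tbl 0x29, slot 28 ⇒ 0x5C006 (P0/RW1/US1/PS0)
  ⇒ fault: PAGE_NOT_PRESENT  — 3 lookups

Entries read for #3: 3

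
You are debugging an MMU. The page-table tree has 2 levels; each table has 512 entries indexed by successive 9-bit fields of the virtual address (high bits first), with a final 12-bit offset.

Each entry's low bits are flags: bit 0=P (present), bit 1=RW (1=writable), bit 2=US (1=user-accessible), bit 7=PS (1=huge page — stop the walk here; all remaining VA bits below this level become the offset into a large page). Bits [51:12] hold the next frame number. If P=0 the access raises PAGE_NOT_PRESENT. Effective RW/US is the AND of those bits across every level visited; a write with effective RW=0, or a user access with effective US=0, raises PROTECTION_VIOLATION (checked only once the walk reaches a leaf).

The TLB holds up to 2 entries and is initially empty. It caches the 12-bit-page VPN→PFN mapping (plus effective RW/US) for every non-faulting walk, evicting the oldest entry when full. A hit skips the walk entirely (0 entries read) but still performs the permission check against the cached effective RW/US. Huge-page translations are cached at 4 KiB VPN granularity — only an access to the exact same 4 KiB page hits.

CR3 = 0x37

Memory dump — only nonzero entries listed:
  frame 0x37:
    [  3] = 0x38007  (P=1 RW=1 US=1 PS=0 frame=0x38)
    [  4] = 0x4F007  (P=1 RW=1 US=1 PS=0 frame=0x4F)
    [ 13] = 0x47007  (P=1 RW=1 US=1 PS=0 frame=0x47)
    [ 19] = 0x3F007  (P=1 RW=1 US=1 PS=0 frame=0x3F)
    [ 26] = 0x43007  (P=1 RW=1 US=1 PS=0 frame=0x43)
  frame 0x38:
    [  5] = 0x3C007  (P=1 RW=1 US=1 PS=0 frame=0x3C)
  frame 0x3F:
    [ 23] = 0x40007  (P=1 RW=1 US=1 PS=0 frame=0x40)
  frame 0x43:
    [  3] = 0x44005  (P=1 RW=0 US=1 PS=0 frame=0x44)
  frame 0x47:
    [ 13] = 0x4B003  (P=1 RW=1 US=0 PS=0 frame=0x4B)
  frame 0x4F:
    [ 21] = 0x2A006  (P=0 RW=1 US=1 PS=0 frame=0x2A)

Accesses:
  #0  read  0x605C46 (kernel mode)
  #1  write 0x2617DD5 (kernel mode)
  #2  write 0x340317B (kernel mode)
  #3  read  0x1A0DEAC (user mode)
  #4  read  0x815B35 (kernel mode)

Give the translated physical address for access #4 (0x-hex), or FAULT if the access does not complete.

Trace:
#0 VA=0x605C46 (r,kernel):
  L0: frame=0x37 idx=3 entry=0x38007 [P=1 RW=1 US=1 PS=0]
  L1: frame=0x38 idx=5 entry=0x3C007 [P=1 RW=1 US=1 PS=0]
  ⇒ phys 0x3CC46  [2 reads]
#1 VA=0x2617DD5 (w,kernel):
  L0: frame=0x37 idx=19 entry=0x3F007 [P=1 RW=1 US=1 PS=0]
  L1: frame=0x3F idx=23 entry=0x40007 [P=1 RW=1 US=1 PS=0]
  ⇒ phys 0x40DD5  [2 reads]
#2 VA=0x340317B (w,kernel):
  L0: frame=0x37 idx=26 entry=0x43007 [P=1 RW=1 US=1 PS=0]
  L1: frame=0x43 idx=3 entry=0x44005 [P=1 RW=0 US=1 PS=0]
  ✗ PROTECTION_VIOLATION  [2 reads]
#3 VA=0x1A0DEAC (r,user):
  L0: frame=0x37 idx=13 entry=0x47007 [P=1 RW=1 US=1 PS=0]
  L1: frame=0x47 idx=13 entry=0x4B003 [P=1 RW=1 US=0 PS=0]
  ✗ PROTECTION_VIOLATION  [2 reads]
#4 VA=0x815B35 (r,kernel):
  L0: frame=0x37 idx=4 entry=0x4F007 [P=1 RW=1 US=1 PS=0]
  L1: frame=0x4F idx=21 entry=0x2A006 [P=0 RW=1 US=1 PS=0]
  ✗ PAGE_NOT_PRESENT  [2 reads]

Access #4 PA: FAULT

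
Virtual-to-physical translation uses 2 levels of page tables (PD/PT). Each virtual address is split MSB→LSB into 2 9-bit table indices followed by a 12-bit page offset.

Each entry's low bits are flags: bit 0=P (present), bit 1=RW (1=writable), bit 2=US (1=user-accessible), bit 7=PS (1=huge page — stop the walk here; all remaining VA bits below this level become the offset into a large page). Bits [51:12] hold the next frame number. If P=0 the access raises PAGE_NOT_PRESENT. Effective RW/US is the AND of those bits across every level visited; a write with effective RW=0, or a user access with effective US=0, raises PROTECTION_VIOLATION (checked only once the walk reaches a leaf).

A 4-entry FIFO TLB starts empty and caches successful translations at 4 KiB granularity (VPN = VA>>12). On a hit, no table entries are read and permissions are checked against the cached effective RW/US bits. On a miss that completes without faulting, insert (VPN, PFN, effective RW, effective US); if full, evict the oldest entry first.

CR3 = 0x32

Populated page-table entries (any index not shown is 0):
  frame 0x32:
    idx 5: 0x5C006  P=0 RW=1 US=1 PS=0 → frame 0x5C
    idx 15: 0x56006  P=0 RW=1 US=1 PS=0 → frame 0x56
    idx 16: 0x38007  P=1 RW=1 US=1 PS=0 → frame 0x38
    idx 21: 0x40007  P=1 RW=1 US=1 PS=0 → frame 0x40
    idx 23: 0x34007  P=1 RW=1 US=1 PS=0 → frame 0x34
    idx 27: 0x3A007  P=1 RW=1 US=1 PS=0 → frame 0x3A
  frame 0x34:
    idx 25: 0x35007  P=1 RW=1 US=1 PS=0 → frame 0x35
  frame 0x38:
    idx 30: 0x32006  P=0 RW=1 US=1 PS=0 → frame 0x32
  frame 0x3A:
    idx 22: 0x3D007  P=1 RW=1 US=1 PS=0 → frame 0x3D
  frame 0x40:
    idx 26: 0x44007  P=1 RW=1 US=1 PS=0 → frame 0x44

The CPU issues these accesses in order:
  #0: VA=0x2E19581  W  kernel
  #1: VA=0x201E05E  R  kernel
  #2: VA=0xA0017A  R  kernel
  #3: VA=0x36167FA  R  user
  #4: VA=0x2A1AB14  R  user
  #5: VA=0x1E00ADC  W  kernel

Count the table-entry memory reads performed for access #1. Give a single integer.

Per-access translation:
#0 VA=0x2E19581 (w,kernel):
  [0] read 0x32 idx=23: raw=0x34007 flags P=1 W=1 U=1 S=0
  [1] read 0x34 idx=25: raw=0x35007 flags P=1 W=1 U=1 S=0
  → PA=0x35581  (2 entries read)
#1 VA=0x201E05E (r,kernel):
  [0] read 0x32 idx=16: raw=0x38007 flags P=1 W=1 U=1 S=0
  [1] read 0x38 idx=30: raw=0x32006 flags P=0 W=1 U=1 S=0
  ✗ PAGE_NOT_PRESENT  [2 reads]
#2 VA=0xA0017A (r,kernel):
  [0] read 0x32 idx=5: raw=0x5C006 flags P=0 W=1 U=1 S=0
  ✗ PAGE_NOT_PRESENT  [1 reads]
#3 VA=0x36167FA (r,user):
  [0] read 0x32 idx=27: raw=0x3A007 flags P=1 W=1 U=1 S=0
  [1] read 0x3A idx=22: raw=0x3D007 flags P=1 W=1 U=1 S=0
  → PA=0x3D7FA  (2 entries read)
#4 VA=0x2A1AB14 (r,user):
  [0] read 0x32 idx=21: raw=0x40007 flags P=1 W=1 U=1 S=0
  [1] read 0x40 idx=26: raw=0x44007 flags P=1 W=1 U=1 S=0
  → PA=0x44B14  (2 entries read)
#5 VA=0x1E00ADC (w,kernel):
  [0] read 0x32 idx=15: raw=0x56006 flags P=0 W=1 U=1 S=0
  ✗ PAGE_NOT_PRESENT  [1 reads]

Entries read for #1: 2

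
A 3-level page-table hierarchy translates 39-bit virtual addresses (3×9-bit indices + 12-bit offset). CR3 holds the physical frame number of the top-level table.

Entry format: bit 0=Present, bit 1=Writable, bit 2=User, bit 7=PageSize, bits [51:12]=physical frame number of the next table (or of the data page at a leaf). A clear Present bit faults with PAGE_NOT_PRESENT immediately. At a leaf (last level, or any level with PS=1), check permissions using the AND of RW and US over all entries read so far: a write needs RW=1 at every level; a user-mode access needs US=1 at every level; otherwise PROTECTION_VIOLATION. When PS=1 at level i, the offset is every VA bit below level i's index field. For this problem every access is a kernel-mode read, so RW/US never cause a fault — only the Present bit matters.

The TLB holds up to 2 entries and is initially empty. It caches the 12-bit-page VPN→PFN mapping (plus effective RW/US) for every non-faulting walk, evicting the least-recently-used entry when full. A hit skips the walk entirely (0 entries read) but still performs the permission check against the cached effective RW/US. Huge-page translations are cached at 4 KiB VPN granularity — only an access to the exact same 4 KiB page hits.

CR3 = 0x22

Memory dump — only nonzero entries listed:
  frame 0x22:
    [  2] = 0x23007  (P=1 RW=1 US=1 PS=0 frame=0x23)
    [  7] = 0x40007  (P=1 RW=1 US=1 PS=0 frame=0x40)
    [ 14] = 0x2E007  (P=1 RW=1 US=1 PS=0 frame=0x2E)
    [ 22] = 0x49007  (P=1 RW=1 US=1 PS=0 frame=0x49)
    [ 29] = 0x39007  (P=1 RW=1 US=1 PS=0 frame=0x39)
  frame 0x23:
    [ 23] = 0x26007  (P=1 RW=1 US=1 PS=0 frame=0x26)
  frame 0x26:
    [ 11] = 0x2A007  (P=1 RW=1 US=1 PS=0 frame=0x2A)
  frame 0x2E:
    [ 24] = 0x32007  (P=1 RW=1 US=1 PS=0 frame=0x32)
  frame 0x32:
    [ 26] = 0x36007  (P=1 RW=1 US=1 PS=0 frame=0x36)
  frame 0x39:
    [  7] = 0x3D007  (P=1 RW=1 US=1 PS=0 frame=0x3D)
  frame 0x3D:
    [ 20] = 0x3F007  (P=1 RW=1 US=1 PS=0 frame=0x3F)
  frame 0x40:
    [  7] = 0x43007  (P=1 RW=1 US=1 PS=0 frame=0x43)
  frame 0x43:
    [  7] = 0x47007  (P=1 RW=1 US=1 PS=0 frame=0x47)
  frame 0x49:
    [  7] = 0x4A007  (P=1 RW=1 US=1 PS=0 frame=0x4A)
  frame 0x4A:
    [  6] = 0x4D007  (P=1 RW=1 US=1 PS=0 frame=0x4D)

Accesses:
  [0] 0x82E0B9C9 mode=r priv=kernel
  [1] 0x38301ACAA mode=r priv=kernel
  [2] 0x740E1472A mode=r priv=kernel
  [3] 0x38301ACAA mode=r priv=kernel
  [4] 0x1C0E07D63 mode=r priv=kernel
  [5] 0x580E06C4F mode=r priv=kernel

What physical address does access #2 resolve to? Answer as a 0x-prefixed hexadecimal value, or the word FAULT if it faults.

Walk each access:
#0 VA=0x82E0B9C9 (r,kernel):
  L0: frame=0x22 idx=2 entry=0x23007 [P=1 RW=1 US=1 PS=0]
  L1: frame=0x23 idx=23 entry=0x26007 [P=1 RW=1 US=1 PS=0]
  L2: frame=0x26 idx=11 entry=0x2A007 [P=1 RW=1 US=1 PS=0]
  ⇒ phys 0x2A9C9  [3 reads]
#1 VA=0x38301ACAA (r,kernel):
  L0: frame=0x22 idx=14 entry=0x2E007 [P=1 RW=1 US=1 PS=0]
  L1: frame=0x2E idx=24 entry=0x32007 [P=1 RW=1 US=1 PS=0]
  L2: frame=0x32 idx=26 entry=0x36007 [P=1 RW=1 US=1 PS=0]
  ⇒ phys 0x36CAA  [3 reads]
#2 VA=0x740E1472A (r,kernel):
  L0: frame=0x22 idx=29 entry=0x39007 [P=1 RW=1 US=1 PS=0]
  L1: frame=0x39 idx=7 entry=0x3D007 [P=1 RW=1 US=1 PS=0]
  L2: frame=0x3D idx=20 entry=0x3F007 [P=1 RW=1 US=1 PS=0]
  ⇒ phys 0x3F72A  [3 reads]
#3 VA=0x38301ACAA (r,kernel):
  TLB hit vpn=0x38301A → PA=0x36CAA
#4 VA=0x1C0E07D63 (r,kernel):
  L0: frame=0x22 idx=7 entry=0x40007 [P=1 RW=1 US=1 PS=0]
  L1: frame=0x40 idx=7 entry=0x43007 [P=1 RW=1 US=1 PS=0]
  L2: frame=0x43 idx=7 entry=0x47007 [P=1 RW=1 US=1 PS=0]
  ⇒ phys 0x47D63  [3 reads]
#5 VA=0x580E06C4F (r,kernel):
  L0: frame=0x22 idx=22 entry=0x49007 [P=1 RW=1 US=1 PS=0]
  L1: frame=0x49 idx=7 entry=0x4A007 [P=1 RW=1 US=1 PS=0]
  L2: frame=0x4A idx=6 entry=0x4D007 [P=1 RW=1 US=1 PS=0]
  ⇒ phys 0x4DC4F  [3 reads]

Access #2 PA: 0x3F72A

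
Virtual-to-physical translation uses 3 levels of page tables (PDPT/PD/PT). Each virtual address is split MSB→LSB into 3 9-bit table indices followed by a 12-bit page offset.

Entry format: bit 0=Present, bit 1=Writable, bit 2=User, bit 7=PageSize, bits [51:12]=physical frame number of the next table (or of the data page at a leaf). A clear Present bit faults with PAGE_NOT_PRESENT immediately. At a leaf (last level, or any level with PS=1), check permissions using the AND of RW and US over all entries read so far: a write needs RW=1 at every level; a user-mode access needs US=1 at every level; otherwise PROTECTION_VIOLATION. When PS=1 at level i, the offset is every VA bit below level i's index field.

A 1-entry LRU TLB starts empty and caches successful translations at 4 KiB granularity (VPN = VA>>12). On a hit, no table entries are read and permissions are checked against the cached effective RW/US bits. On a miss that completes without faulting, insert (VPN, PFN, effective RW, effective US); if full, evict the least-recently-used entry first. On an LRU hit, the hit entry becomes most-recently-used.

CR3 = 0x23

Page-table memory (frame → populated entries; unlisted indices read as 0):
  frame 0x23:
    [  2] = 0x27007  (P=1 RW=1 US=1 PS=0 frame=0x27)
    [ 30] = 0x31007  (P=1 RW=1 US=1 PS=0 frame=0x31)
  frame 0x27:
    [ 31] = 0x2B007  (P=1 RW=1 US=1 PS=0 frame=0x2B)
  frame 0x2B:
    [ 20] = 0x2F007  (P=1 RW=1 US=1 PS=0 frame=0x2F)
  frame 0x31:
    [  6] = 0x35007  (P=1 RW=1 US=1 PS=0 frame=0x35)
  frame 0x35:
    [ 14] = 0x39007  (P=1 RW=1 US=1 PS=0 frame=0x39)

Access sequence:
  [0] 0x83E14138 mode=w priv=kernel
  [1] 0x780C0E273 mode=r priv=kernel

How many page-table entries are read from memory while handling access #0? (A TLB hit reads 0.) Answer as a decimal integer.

Per-access translation:
#0 VA=0x83E14138 (w,kernel):
  [0] read 0x23 idx=2: raw=0x27007 flags P=1 W=1 U=1 S=0
  [1] read 0x27 idx=31: raw=0x2B007 flags P=1 W=1 U=1 S=0
  [2] read 0x2B idx=20: raw=0x2F007 flags P=1 W=1 U=1 S=0
  → PA=0x2F138  (3 entries read)
#1 VA=0x780C0E273 (r,kernel):
  [0] read 0x23 idx=30: raw=0x31007 flags P=1 W=1 U=1 S=0
  [1] read 0x31 idx=6: raw=0x35007 flags P=1 W=1 U=1 S=0
  [2] read 0x35 idx=14: raw=0x39007 flags P=1 W=1 U=1 S=0
  → PA=0x39273  (3 entries read)

Entries read for #0: 3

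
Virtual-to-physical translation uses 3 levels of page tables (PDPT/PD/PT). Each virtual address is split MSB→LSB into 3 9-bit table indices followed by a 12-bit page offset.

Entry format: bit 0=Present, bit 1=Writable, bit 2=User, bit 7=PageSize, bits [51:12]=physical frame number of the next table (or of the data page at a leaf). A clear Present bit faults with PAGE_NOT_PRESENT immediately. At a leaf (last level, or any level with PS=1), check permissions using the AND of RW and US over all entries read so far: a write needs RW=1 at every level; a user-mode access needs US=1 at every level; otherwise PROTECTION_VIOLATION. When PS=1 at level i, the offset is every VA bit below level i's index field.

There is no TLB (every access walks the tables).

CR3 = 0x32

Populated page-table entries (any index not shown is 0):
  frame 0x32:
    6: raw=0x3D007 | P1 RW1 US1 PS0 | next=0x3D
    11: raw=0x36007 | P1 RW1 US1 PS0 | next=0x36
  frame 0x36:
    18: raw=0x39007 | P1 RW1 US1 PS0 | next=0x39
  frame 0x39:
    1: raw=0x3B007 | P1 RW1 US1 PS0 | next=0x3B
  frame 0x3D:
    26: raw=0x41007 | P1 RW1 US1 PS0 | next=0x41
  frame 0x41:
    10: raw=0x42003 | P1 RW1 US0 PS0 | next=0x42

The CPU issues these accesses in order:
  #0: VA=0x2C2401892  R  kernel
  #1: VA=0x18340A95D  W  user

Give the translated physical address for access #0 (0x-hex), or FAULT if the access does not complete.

Walk each access:
#0 VA=0x2C2401892 (r,kernel):
  L0 @0x32[11] → 0x36007  P=1,RW=1,US=1,PS=0
  L1 @0x36[18] → 0x39007  P=1,RW=1,US=1,PS=0
  L2 @0x39[1] → 0x3B007  P=1,RW=1,US=1,PS=0
  ✓ 0x3B892  — 3 lookups
#1 VA=0x18340A95D (w,user):
  L0 @0x32[6] → 0x3D007  P=1,RW=1,US=1,PS=0
  L1 @0x3D[26] → 0x41007  P=1,RW=1,US=1,PS=0
  L2 @0x41[10] → 0x42003  P=1,RW=1,US=0,PS=0
  ✗ PROTECTION_VIOLATION  [3 reads]

Access #0 PA: 0x3B892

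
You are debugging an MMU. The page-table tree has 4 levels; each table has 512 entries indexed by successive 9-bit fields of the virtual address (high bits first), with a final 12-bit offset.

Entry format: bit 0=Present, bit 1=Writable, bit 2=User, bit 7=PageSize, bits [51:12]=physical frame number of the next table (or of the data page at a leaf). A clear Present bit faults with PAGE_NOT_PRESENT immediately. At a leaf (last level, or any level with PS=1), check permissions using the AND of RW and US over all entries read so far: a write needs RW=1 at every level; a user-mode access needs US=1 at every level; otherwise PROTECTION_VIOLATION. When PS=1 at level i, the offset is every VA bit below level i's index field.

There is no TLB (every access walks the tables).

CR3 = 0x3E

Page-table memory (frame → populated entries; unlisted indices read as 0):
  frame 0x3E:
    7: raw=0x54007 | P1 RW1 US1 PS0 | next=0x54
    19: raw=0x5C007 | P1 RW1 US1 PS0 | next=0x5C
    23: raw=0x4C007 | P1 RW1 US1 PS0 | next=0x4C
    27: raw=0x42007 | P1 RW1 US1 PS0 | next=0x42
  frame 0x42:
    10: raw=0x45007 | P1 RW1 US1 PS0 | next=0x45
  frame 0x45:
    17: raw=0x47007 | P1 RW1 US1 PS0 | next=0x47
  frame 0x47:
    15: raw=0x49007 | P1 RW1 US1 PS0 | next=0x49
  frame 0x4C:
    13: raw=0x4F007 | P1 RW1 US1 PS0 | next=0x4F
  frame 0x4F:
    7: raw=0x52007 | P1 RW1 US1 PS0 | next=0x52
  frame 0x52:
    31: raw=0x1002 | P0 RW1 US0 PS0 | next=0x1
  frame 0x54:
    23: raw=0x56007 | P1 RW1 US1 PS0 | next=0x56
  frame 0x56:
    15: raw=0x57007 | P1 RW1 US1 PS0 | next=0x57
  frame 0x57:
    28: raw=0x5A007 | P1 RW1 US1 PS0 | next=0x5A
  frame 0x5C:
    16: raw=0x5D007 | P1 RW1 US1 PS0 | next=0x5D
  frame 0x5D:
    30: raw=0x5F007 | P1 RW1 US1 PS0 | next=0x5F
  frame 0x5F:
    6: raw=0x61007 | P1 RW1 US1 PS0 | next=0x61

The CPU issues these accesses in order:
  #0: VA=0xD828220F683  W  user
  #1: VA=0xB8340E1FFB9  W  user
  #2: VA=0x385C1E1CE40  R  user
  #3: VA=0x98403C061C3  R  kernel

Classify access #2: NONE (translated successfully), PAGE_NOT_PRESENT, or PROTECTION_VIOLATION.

Per-access translation:
#0 VA=0xD828220F683 (w,user):
  L0 @0x3E[27] → 0x42007  P=1,RW=1,US=1,PS=0
  L1 @0x42[10] → 0x45007  P=1,RW=1,US=1,PS=0
  L2 @0x45[17] → 0x47007  P=1,RW=1,US=1,PS=0
  L3 @0x47[15] → 0x49007  P=1,RW=1,US=1,PS=0
  ⇒ phys 0x49683  [4 reads]
#1 VA=0xB8340E1FFB9 (w,user):
  L0 @0x3E[23] → 0x4C007  P=1,RW=1,US=1,PS=0
  L1 @0x4C[13] → 0x4F007  P=1,RW=1,US=1,PS=0
  L2 @0x4F[7] → 0x52007  P=1,RW=1,US=1,PS=0
  L3 @0x52[31] → 0x1002  P=0,RW=1,US=0,PS=0
  ⇒ fault: PAGE_NOT_PRESENT  — 4 lookups
#2 VA=0x385C1E1CE40 (r,user):
  L0 @0x3E[7] → 0x54007  P=1,RW=1,US=1,PS=0
  L1 @0x54[23] → 0x56007  P=1,RW=1,US=1,PS=0
  L2 @0x56[15] → 0x57007  P=1,RW=1,US=1,PS=0
  L3 @0x57[28] → 0x5A007  P=1,RW=1,US=1,PS=0
  ⇒ phys 0x5AE40  [4 reads]
#3 VA=0x98403C061C3 (r,kernel):
  L0 @0x3E[19] → 0x5C007  P=1,RW=1,US=1,PS=0
  L1 @0x5C[16] → 0x5D007  P=1,RW=1,US=1,PS=0
  L2 @0x5D[30] → 0x5F007  P=1,RW=1,US=1,PS=0
  L3 @0x5F[6] → 0x61007  P=1,RW=1,US=1,PS=0
  ⇒ phys 0x611C3  [4 reads]

Access #2 fault: NONE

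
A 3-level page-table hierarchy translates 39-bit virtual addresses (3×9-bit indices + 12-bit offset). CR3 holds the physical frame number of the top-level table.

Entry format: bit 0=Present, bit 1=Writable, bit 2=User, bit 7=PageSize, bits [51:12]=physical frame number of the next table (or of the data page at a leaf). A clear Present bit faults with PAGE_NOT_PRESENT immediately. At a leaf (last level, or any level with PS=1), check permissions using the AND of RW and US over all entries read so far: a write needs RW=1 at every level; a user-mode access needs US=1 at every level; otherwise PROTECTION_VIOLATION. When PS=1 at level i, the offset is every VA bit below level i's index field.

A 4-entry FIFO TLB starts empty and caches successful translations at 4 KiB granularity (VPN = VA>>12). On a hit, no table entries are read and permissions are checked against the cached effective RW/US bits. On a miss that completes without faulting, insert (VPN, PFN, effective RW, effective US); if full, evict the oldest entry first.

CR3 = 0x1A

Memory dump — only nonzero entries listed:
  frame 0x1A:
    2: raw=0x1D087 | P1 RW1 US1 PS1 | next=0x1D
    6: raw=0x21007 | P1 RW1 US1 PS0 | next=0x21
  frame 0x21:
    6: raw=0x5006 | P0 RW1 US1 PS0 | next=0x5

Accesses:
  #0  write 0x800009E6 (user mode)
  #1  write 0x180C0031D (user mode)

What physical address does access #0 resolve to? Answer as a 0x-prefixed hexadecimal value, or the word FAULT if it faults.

Per-access translation:
#0 VA=0x800009E6 (w,user):
  L0: frame=0x1A idx=2 entry=0x1D087 [P=1 RW=1 US=1 PS=1]
  → PA=0x1D9E6 (huge @L0)  (1 entries read)
#1 VA=0x180C0031D (w,user):
  L0: frame=0x1A idx=6 entry=0x21007 [P=1 RW=1 US=1 PS=0]
  L1: frame=0x21 idx=6 entry=0x5006 [P=0 RW=1 US=1 PS=0]
  ⇒ fault: PAGE_NOT_PRESENT  — 2 lookups

Access #0 PA: 0x1D9E6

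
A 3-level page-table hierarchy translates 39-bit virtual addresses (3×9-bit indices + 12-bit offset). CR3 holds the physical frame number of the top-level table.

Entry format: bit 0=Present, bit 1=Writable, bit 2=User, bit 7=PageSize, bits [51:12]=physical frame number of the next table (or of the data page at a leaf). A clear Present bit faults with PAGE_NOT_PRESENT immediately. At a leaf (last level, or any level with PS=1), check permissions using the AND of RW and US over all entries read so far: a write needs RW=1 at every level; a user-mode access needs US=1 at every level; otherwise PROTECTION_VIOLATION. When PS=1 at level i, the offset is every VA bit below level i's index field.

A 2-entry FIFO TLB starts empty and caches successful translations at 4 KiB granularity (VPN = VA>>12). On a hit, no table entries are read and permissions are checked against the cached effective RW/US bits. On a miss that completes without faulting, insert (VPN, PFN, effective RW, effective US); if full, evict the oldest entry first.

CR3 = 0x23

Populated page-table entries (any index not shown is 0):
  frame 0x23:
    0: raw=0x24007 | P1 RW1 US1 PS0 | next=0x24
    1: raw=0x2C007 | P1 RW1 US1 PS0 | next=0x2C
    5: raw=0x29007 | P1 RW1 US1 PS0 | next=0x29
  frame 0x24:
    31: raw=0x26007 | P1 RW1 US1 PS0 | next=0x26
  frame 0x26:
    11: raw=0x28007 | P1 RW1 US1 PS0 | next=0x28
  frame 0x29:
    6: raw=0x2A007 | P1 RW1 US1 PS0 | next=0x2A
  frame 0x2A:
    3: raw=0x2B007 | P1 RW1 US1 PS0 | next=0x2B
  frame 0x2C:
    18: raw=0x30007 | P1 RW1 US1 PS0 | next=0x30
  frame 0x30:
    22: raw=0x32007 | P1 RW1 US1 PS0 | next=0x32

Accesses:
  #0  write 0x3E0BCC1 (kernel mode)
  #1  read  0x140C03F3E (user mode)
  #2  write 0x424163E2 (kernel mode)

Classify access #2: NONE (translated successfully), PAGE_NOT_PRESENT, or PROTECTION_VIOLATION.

Walk each access:
#0 VA=0x3E0BCC1 (w,kernel):
  lvl0: tbl 0x23, slot 0 ⇒ 0x24007 (P1/RW1/US1/PS0)
  lvl1: tbl 0x24, slot 31 ⇒ 0x26007 (P1/RW1/US1/PS0)
  lvl2: tbl 0x26, slot 11 ⇒ 0x28007 (P1/RW1/US1/PS0)
  → PA=0x28CC1  (3 entries read)
#1 VA=0x140C03F3E (r,user):
  lvl0: tbl 0x23, slot 5 ⇒ 0x29007 (P1/RW1/US1/PS0)
  lvl1: tbl 0x29, slot 6 ⇒ 0x2A007 (P1/RW1/US1/PS0)
  lvl2: tbl 0x2A, slot 3 ⇒ 0x2B007 (P1/RW1/US1/PS0)
  → PA=0x2BF3E  (3 entries read)
#2 VA=0x424163E2 (w,kernel):
  lvl0: tbl 0x23, slot 1 ⇒ 0x2C007 (P1/RW1/US1/PS0)
  lvl1: tbl 0x2C, slot 18 ⇒ 0x30007 (P1/RW1/US1/PS0)
  lvl2: tbl 0x30, slot 22 ⇒ 0x32007 (P1/RW1/US1/PS0)
  → PA=0x323E2  (3 entries read)

Access #2 fault: NONE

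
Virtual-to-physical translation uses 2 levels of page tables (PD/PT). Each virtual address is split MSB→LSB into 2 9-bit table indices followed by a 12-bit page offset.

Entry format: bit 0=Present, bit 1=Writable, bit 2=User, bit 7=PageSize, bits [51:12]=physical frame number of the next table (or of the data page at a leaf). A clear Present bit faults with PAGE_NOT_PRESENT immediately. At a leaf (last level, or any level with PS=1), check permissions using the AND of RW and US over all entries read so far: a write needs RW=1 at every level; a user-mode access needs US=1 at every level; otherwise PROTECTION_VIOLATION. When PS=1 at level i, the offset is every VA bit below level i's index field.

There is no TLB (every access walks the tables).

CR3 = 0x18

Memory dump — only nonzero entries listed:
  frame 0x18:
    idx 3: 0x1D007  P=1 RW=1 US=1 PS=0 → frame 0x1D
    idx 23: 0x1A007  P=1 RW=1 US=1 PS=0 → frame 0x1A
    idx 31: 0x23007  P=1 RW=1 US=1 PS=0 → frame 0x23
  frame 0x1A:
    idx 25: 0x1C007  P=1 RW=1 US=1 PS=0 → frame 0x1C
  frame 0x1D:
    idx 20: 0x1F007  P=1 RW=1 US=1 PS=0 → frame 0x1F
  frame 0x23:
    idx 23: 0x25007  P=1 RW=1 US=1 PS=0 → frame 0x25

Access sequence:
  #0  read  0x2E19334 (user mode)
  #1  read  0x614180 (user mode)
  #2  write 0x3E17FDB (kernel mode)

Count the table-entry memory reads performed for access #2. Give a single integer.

Trace:
#0 VA=0x2E19334 (r,user):
  lvl0: tbl 0x18, slot 23 ⇒ 0x1A007 (P1/RW1/US1/PS0)
  lvl1: tbl 0x1A, slot 25 ⇒ 0x1C007 (P1/RW1/US1/PS0)
  → PA=0x1C334  (2 entries read)
#1 VA=0x614180 (r,user):
  lvl0: tbl 0x18, slot 3 ⇒ 0x1D007 (P1/RW1/US1/PS0)
  lvl1: tbl 0x1D, slot 20 ⇒ 0x1F007 (P1/RW1/US1/PS0)
  → PA=0x1F180  (2 entries read)
#2 VA=0x3E17FDB (w,kernel):
  lvl0: tbl 0x18, slot 31 ⇒ 0x23007 (P1/RW1/US1/PS0)
  lvl1: tbl 0x23, slot 23 ⇒ 0x25007 (P1/RW1/US1/PS0)
  → PA=0x25FDB  (2 entries read)

Entries read for #2: 2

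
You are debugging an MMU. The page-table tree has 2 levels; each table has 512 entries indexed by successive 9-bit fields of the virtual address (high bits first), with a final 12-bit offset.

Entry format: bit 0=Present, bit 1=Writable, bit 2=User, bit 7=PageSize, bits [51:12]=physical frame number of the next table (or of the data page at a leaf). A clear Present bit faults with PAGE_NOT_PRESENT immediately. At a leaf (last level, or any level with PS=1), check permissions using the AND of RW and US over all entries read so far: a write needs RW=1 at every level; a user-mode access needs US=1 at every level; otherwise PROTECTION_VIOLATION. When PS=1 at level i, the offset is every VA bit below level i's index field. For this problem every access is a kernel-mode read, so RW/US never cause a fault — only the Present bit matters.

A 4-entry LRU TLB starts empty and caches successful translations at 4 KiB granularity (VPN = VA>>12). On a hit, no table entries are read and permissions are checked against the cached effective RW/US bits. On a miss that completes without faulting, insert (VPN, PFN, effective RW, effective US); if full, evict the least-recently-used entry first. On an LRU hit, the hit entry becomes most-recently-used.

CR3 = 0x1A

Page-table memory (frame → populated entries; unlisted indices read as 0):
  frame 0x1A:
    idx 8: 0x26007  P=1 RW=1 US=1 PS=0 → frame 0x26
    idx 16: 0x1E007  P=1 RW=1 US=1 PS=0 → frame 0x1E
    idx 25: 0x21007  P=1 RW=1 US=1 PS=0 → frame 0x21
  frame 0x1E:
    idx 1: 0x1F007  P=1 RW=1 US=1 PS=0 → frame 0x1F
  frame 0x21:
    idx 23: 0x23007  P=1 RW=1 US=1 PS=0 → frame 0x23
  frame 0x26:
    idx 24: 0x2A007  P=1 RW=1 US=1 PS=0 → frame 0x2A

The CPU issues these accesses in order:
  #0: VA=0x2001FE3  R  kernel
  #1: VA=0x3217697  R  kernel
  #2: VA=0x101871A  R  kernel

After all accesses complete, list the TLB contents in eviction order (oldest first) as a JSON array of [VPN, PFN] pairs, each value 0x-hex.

Per-access translation:
#0 VA=0x2001FE3 (r,kernel):
  L0 @0x1A[16] → 0x1E007  P=1,RW=1,US=1,PS=0
  L1 @0x1E[1] → 0x1F007  P=1,RW=1,US=1,PS=0
  → PA=0x1FFE3  (2 entries read)
#1 VA=0x3217697 (r,kernel):
  L0 @0x1A[25] → 0x21007  P=1,RW=1,US=1,PS=0
  L1 @0x21[23] → 0x23007  P=1,RW=1,US=1,PS=0
  → PA=0x23697  (2 entries read)
#2 VA=0x101871A (r,kernel):
  L0 @0x1A[8] → 0x26007  P=1,RW=1,US=1,PS=0
  L1 @0x26[24] → 0x2A007  P=1,RW=1,US=1,PS=0
  → PA=0x2A71A  (2 entries read)

TLB: [["0x2001", "0x1F"], ["0x3217", "0x23"], ["0x1018", "0x2A"]]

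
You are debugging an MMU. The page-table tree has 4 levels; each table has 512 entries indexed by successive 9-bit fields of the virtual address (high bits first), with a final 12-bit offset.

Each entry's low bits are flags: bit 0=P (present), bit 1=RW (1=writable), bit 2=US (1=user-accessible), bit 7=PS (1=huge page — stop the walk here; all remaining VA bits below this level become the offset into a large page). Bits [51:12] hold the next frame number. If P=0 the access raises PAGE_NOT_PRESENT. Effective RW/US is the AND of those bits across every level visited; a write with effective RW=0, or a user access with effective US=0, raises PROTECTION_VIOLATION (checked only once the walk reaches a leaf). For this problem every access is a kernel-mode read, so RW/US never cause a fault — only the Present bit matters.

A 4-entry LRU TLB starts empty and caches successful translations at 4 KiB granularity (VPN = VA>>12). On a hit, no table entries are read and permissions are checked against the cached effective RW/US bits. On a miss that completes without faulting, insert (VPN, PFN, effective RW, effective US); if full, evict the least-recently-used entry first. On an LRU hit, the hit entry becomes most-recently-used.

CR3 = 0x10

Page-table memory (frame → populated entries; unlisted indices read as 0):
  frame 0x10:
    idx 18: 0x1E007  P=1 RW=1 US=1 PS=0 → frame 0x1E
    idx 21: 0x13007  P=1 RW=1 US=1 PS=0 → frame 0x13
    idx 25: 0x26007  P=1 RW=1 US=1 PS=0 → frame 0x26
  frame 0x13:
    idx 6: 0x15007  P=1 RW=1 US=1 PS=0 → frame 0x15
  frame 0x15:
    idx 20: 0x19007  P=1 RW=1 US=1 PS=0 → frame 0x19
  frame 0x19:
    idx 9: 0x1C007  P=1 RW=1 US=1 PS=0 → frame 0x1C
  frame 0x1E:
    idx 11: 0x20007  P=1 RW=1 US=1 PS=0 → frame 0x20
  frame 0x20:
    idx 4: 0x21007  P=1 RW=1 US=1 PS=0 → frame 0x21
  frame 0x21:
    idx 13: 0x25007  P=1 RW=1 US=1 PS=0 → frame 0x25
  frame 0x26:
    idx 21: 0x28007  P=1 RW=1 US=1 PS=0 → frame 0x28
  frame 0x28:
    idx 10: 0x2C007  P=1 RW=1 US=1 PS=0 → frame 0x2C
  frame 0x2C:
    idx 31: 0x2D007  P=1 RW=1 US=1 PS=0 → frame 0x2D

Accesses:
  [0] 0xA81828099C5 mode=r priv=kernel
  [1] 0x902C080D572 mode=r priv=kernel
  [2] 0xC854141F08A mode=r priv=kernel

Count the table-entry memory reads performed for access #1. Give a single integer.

Walk each access:
#0 VA=0xA81828099C5 (r,kernel):
  [0] read 0x10 idx=21: raw=0x13007 flags P=1 W=1 U=1 S=0
  [1] read 0x13 idx=6: raw=0x15007 flags P=1 W=1 U=1 S=0
  [2] read 0x15 idx=20: raw=0x19007 flags P=1 W=1 U=1 S=0
  [3] read 0x19 idx=9: raw=0x1C007 flags P=1 W=1 U=1 S=0
  → PA=0x1C9C5  (4 entries read)
#1 VA=0x902C080D572 (r,kernel):
  [0] read 0x10 idx=18: raw=0x1E007 flags P=1 W=1 U=1 S=0
  [1] read 0x1E idx=11: raw=0x20007 flags P=1 W=1 U=1 S=0
  [2] read 0x20 idx=4: raw=0x21007 flags P=1 W=1 U=1 S=0
  [3] read 0x21 idx=13: raw=0x25007 flags P=1 W=1 U=1 S=0
  → PA=0x25572  (4 entries read)
#2 VA=0xC854141F08A (r,kernel):
  [0] read 0x10 idx=25: raw=0x26007 flags P=1 W=1 U=1 S=0
  [1] read 0x26 idx=21: raw=0x28007 flags P=1 W=1 U=1 S=0
  [2] read 0x28 idx=10: raw=0x2C007 flags P=1 W=1 U=1 S=0
  [3] read 0x2C idx=31: raw=0x2D007 flags P=1 W=1 U=1 S=0
  → PA=0x2D08A  (4 entries read)

Entries read for #1: 4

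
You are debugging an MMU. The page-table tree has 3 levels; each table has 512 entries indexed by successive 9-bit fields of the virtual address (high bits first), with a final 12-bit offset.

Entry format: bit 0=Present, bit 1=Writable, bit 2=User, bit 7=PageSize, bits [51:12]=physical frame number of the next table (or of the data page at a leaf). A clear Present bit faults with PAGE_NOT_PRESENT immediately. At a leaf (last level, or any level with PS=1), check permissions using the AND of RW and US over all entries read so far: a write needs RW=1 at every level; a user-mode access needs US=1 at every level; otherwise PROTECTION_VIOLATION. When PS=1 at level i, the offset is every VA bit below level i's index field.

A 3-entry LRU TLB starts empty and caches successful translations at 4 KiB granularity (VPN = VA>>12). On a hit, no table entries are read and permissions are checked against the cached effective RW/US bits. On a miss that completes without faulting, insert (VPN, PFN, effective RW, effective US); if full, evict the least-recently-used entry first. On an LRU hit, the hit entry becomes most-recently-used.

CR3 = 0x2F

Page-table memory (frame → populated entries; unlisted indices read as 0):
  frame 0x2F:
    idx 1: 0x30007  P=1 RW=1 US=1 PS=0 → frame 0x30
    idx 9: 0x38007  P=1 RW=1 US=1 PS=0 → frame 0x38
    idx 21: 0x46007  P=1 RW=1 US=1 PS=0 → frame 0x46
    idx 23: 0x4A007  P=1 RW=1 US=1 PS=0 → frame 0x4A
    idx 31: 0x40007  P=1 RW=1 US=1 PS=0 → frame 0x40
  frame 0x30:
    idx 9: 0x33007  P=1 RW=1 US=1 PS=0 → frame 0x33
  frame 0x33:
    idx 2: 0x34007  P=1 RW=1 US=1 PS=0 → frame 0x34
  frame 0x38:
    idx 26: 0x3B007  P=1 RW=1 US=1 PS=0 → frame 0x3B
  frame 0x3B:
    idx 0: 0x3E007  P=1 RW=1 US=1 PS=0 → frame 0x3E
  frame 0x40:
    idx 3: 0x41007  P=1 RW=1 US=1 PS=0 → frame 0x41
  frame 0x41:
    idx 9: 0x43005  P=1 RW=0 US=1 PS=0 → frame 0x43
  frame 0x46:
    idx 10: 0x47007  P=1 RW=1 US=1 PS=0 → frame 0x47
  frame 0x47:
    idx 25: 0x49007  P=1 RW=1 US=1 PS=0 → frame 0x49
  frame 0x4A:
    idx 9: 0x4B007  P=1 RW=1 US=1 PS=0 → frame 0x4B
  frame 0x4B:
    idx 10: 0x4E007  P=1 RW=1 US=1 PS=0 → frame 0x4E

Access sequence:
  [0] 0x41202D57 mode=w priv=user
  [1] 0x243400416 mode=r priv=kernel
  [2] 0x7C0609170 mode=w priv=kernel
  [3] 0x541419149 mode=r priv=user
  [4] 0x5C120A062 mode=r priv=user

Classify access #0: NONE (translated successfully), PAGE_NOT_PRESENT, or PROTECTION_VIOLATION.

Walk each access:
#0 VA=0x41202D57 (w,user):
  lvl0: tbl 0x2F, slot 1 ⇒ 0x30007 (P1/RW1/US1/PS0)
  lvl1: tbl 0x30, slot 9 ⇒ 0x33007 (P1/RW1/US1/PS0)
  lvl2: tbl 0x33, slot 2 ⇒ 0x34007 (P1/RW1/US1/PS0)
  → PA=0x34D57  (3 entries read)
#1 VA=0x243400416 (r,kernel):
  lvl0: tbl 0x2F, slot 9 ⇒ 0x38007 (P1/RW1/US1/PS0)
  lvl1: tbl 0x38, slot 26 ⇒ 0x3B007 (P1/RW1/US1/PS0)
  lvl2: tbl 0x3B, slot 0 ⇒ 0x3E007 (P1/RW1/US1/PS0)
  → PA=0x3E416  (3 entries read)
#2 VA=0x7C0609170 (w,kernel):
  lvl0: tbl 0x2F, slot 31 ⇒ 0x40007 (P1/RW1/US1/PS0)
  lvl1: tbl 0x40, slot 3 ⇒ 0x41007 (P1/RW1/US1/PS0)
  lvl2: tbl 0x41, slot 9 ⇒ 0x43005 (P1/RW0/US1/PS0)
  ⇒ fault: PROTECTION_VIOLATION  — 3 lookups
#3 VA=0x541419149 (r,user):
  lvl0: tbl 0x2F, slot 21 ⇒ 0x46007 (P1/RW1/US1/PS0)
  lvl1: tbl 0x46, slot 10 ⇒ 0x47007 (P1/RW1/US1/PS0)
  lvl2: tbl 0x47, slot 25 ⇒ 0x49007 (P1/RW1/US1/PS0)
  → PA=0x49149  (3 entries read)
#4 VA=0x5C120A062 (r,user):
  lvl0: tbl 0x2F, slot 23 ⇒ 0x4A007 (P1/RW1/US1/PS0)
  lvl1: tbl 0x4A, slot 9 ⇒ 0x4B007 (P1/RW1/US1/PS0)
  lvl2: tbl 0x4B, slot 10 ⇒ 0x4E007 (P1/RW1/US1/PS0)
  → PA=0x4E062  (3 entries read)

Access #0 fault: NONE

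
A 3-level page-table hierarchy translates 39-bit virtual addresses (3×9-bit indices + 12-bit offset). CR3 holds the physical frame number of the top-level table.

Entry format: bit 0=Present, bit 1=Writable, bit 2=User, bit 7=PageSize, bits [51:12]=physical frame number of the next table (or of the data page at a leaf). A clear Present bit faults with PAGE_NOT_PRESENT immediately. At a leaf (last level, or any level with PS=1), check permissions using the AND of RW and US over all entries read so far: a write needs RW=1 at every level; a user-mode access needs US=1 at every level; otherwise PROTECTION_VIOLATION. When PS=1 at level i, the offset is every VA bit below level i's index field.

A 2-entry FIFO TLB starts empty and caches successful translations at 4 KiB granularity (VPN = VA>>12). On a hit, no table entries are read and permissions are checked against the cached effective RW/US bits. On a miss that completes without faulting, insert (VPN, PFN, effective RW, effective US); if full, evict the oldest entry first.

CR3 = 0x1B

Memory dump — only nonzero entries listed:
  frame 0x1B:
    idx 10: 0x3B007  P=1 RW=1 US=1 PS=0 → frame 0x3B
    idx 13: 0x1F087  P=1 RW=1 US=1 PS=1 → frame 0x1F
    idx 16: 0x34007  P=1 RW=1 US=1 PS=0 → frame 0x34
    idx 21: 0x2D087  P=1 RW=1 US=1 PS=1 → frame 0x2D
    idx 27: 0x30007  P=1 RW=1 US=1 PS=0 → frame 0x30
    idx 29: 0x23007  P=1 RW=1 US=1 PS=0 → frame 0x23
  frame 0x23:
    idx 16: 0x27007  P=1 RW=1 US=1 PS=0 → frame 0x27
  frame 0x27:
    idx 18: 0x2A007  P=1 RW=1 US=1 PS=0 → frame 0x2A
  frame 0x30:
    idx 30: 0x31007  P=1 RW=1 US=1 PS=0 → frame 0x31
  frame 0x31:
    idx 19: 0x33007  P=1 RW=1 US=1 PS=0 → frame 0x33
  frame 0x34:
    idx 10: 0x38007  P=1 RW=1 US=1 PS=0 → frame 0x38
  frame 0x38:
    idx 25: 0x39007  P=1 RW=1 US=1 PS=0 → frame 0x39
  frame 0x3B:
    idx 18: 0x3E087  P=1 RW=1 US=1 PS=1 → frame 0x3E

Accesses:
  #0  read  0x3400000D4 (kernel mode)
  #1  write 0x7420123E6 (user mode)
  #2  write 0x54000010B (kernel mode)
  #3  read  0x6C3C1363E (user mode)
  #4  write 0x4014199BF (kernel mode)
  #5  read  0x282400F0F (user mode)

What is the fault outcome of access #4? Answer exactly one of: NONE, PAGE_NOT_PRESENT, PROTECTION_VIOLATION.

Per-access translation:
#0 VA=0x3400000D4 (r,kernel):
  L0 @0x1B[13] → 0x1F087  P=1,RW=1,US=1,PS=1
  ⇒ phys 0x1F0D4 (huge @L0)  [1 reads]
#1 VA=0x7420123E6 (w,user):
  L0 @0x1B[29] → 0x23007  P=1,RW=1,US=1,PS=0
  L1 @0x23[16] → 0x27007  P=1,RW=1,US=1,PS=0
  L2 @0x27[18] → 0x2A007  P=1,RW=1,US=1,PS=0
  ⇒ phys 0x2A3E6  [3 reads]
#2 VA=0x54000010B (w,kernel):
  L0 @0x1B[21] → 0x2D087  P=1,RW=1,US=1,PS=1
  ⇒ phys 0x2D10B (huge @L0)  [1 reads]
#3 VA=0x6C3C1363E (r,user):
  L0 @0x1B[27] → 0x30007  P=1,RW=1,US=1,PS=0
  L1 @0x30[30] → 0x31007  P=1,RW=1,US=1,PS=0
  L2 @0x31[19] → 0x33007  P=1,RW=1,US=1,PS=0
  ⇒ phys 0x3363E  [3 reads]
#4 VA=0x4014199BF (w,kernel):
  L0 @0x1B[16] → 0x34007  P=1,RW=1,US=1,PS=0
  L1 @0x34[10] → 0x38007  P=1,RW=1,US=1,PS=0
  L2 @0x38[25] → 0x39007  P=1,RW=1,US=1,PS=0
  ⇒ phys 0x399BF  [3 reads]
#5 VA=0x282400F0F (r,user):
  L0 @0x1B[10] → 0x3B007  P=1,RW=1,US=1,PS=0
  L1 @0x3B[18] → 0x3E087  P=1,RW=1,US=1,PS=1
  ⇒ phys 0x3EF0F (huge @L1)  [2 reads]

Access #4 fault: NONE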